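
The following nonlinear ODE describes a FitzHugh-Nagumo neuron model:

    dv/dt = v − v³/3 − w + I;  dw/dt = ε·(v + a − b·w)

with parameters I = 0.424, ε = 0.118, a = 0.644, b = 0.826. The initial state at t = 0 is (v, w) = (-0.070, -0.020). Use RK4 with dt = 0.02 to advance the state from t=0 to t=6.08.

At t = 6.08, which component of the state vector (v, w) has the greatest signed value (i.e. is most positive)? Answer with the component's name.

t=0.000: state=(-0.070, -0.020)
step 1 (dt=0.02): k1=(0.374, 0.070), k2=(0.377, 0.070), k3=(0.377, 0.070), k4=(0.380, 0.070); state += dt/6·(k1+2k2+2k3+k4)
t=0.020: state=(-0.062, -0.019)
t=0.040: state=(-0.055, -0.017)
t=0.060: state=(-0.047, -0.016)
continuing one RK4 step at a time; state shown every 10 steps (Δt=0.2):
t=0.200: state=(0.011, -0.005)
t=0.400: state=(0.107, 0.011)
t=0.600: state=(0.220, 0.030)
t=0.800: state=(0.352, 0.051)
t=1.000: state=(0.504, 0.075)
t=1.200: state=(0.675, 0.102)
t=1.400: state=(0.859, 0.133)
t=1.600: state=(1.046, 0.168)
t=1.800: state=(1.222, 0.206)
t=2.000: state=(1.375, 0.248)
t=2.200: state=(1.495, 0.292)
t=2.400: state=(1.581, 0.337)
t=2.600: state=(1.637, 0.383)
t=2.800: state=(1.669, 0.430)
t=3.000: state=(1.684, 0.476)
t=3.200: state=(1.687, 0.521)
t=3.400: state=(1.681, 0.565)
t=3.600: state=(1.670, 0.609)
t=3.800: state=(1.655, 0.651)
t=4.000: state=(1.637, 0.692)
t=4.200: state=(1.618, 0.732)
t=4.400: state=(1.597, 0.770)
t=4.600: state=(1.575, 0.807)
t=4.800: state=(1.553, 0.843)
t=5.000: state=(1.529, 0.878)
t=5.200: state=(1.506, 0.912)
t=5.400: state=(1.482, 0.944)
t=5.600: state=(1.457, 0.975)
t=5.800: state=(1.432, 1.005)
t=6.000: state=(1.406, 1.034)
t=6.080: state=(1.395, 1.045)
compare at T: v=1.395, w=1.045

largest component: v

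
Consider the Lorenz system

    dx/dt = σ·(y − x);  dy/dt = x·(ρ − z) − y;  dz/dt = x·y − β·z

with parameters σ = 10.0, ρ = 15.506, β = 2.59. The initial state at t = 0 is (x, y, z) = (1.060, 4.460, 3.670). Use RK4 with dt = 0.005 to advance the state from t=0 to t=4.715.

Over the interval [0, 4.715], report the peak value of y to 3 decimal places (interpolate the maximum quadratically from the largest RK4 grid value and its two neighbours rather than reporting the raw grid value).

t=0.000: state=(1.060, 4.460, 3.670)
step 1 (dt=0.005): k1=(34.000, 8.086, -4.778), k2=(33.352, 9.086, -4.345), k3=(33.393, 9.063, -4.352), k4=(32.783, 10.044, -3.921); state += dt/6·(k1+2k2+2k3+k4)
t=0.005: state=(1.227, 4.505, 3.648)
t=0.010: state=(1.388, 4.560, 3.631)
t=0.015: state=(1.544, 4.624, 3.618)
continuing one RK4 step at a time; state shown every 40 steps (Δt=0.2):
t=0.200: state=(7.435, 11.414, 7.906)
t=0.400: state=(10.108, 6.392, 22.815)
t=0.600: state=(2.194, 0.087, 15.493)
t=0.800: state=(0.643, 0.611, 9.274)
t=1.000: state=(1.179, 1.762, 5.680)
t=1.200: state=(3.573, 5.660, 4.723)
t=1.400: state=(9.758, 12.727, 13.792)
t=1.600: state=(7.085, 2.701, 20.878)
t=1.800: state=(1.680, 0.755, 13.084)
t=2.000: state=(1.451, 1.888, 8.062)
t=2.200: state=(3.462, 5.217, 6.121)
t=2.400: state=(8.746, 11.588, 12.514)
t=2.600: state=(7.931, 4.362, 20.693)
t=2.800: state=(2.578, 1.449, 13.922)
t=3.000: state=(2.297, 2.886, 8.991)
t=3.200: state=(4.879, 6.970, 8.083)
t=3.400: state=(9.358, 10.447, 16.276)
t=3.600: state=(6.137, 3.290, 18.522)
t=3.800: state=(2.891, 2.504, 12.556)
t=4.000: state=(3.729, 4.868, 9.242)
t=4.200: state=(7.244, 9.294, 11.927)
t=4.400: state=(8.302, 6.699, 18.791)
t=4.600: state=(4.342, 3.011, 15.272)
t=4.715: state=(3.520, 3.367, 12.511)
largest grid value and its neighbours: y(0.270)=13.43121, y(0.275)=13.43690, y(0.280)=13.41754
parabola through these three points peaks at t≈0.274 with y≈13.43783

max y = 13.438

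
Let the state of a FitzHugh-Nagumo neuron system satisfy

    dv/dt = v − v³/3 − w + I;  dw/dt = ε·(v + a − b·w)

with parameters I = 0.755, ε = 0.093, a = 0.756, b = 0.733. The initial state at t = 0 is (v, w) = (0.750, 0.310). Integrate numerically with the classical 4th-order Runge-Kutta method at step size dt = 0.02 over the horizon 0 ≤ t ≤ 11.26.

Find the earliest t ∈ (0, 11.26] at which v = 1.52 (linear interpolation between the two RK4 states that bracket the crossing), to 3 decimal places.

t=0.000: state=(0.750, 0.310)
step 1 (dt=0.02): k1=(1.054, 0.119), k2=(1.058, 0.120), k3=(1.058, 0.120), k4=(1.061, 0.121); state += dt/6·(k1+2k2+2k3+k4)
t=0.020: state=(0.771, 0.312)
t=0.040: state=(0.792, 0.315)
t=0.060: state=(0.814, 0.317)
continuing one RK4 step at a time; state shown every 25 steps (Δt=0.5):
t=0.500: state=(1.277, 0.381)
t=0.780: state=(1.509, 0.429)
next step: t=0.800: state=(1.523, 0.433) — v has crossed 1.52
linear interpolation between t=0.780 (1.50935) and t=0.800 (1.52291) → t≈0.796

t = 0.796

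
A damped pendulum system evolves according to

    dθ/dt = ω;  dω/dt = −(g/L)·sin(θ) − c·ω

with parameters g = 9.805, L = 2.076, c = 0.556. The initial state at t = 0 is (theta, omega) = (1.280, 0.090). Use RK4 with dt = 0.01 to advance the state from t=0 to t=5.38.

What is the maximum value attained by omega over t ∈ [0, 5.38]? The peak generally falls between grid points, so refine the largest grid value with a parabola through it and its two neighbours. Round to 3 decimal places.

max omega = 1.409

t=0.000: state=(1.280, 0.090)
step 1 (dt=0.01): k1=(0.090, -4.575), k2=(0.067, -4.563), k3=(0.067, -4.563), k4=(0.044, -4.550); state += dt/6·(k1+2k2+2k3+k4)
t=0.010: state=(1.281, 0.044)
t=0.020: state=(1.281, -0.001)
t=0.030: state=(1.281, -0.046)
continuing one RK4 step at a time; state shown every 20 steps (Δt=0.2):
t=0.200: state=(1.210, -0.770)
t=0.400: state=(0.981, -1.486)
t=0.600: state=(0.631, -1.975)
t=0.800: state=(0.214, -2.130)
t=1.000: state=(-0.196, -1.907)
t=1.200: state=(-0.528, -1.381)
t=1.400: state=(-0.738, -0.698)
t=1.600: state=(-0.806, 0.007)
t=1.800: state=(-0.740, 0.636)
t=2.000: state=(-0.562, 1.115)
t=2.200: state=(-0.309, 1.375)
t=2.400: state=(-0.029, 1.378)
t=2.600: state=(0.226, 1.140)
t=2.800: state=(0.415, 0.731)
t=3.000: state=(0.514, 0.246)
t=3.200: state=(0.515, -0.225)
t=3.400: state=(0.429, -0.612)
t=3.600: state=(0.279, -0.860)
t=3.800: state=(0.097, -0.936)
t=4.000: state=(-0.084, -0.840)
t=4.200: state=(-0.230, -0.608)
t=4.400: state=(-0.321, -0.295)
t=4.600: state=(-0.347, 0.034)
t=4.800: state=(-0.310, 0.323)
t=5.000: state=(-0.224, 0.527)
t=5.200: state=(-0.107, 0.619)
t=5.380: state=(0.004, 0.601)
largest grid value and its neighbours: omega(2.290)=1.40880, omega(2.300)=1.40923, omega(2.310)=1.40901
parabola through these three points peaks at t≈2.302 with omega≈1.40924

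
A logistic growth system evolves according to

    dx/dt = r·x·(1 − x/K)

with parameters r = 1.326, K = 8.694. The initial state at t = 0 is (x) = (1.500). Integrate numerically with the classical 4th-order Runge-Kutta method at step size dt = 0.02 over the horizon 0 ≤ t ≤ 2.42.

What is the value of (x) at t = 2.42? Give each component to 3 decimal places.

t=0.000: state=(1.500)
step 1 (dt=0.02): k1=(1.646), k2=(1.660), k3=(1.660), k4=(1.675); state += dt/6·(k1+2k2+2k3+k4)
t=0.020: state=(1.533)
t=0.040: state=(1.567)
t=0.060: state=(1.601)
continuing one RK4 step at a time; state shown every 5 steps (Δt=0.1):
t=0.100: state=(1.672)
t=0.200: state=(1.858)
t=0.300: state=(2.059)
t=0.400: state=(2.275)
t=0.500: state=(2.504)
t=0.600: state=(2.747)
t=0.700: state=(3.002)
t=0.800: state=(3.268)
t=0.900: state=(3.543)
t=1.000: state=(3.824)
t=1.100: state=(4.110)
t=1.200: state=(4.398)
t=1.300: state=(4.685)
t=1.400: state=(4.970)
t=1.500: state=(5.249)
t=1.600: state=(5.521)
t=1.700: state=(5.783)
t=1.800: state=(6.034)
t=1.900: state=(6.272)
t=2.000: state=(6.497)
t=2.100: state=(6.707)
t=2.200: state=(6.903)
t=2.300: state=(7.085)
t=2.400: state=(7.251)
t=2.420: state=(7.283)

(x) = (7.283)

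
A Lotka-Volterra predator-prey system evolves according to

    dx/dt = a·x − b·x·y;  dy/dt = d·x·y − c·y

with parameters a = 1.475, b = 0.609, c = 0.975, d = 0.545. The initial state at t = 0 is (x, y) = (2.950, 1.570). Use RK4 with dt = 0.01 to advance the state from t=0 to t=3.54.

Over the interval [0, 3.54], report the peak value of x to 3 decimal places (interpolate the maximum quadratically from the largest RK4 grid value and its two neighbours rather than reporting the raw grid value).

t=0.000: state=(2.950, 1.570)
step 1 (dt=0.01): k1=(1.531, 0.993), k2=(1.526, 1.003), k3=(1.526, 1.003), k4=(1.520, 1.013); state += dt/6·(k1+2k2+2k3+k4)
t=0.010: state=(2.965, 1.580)
t=0.020: state=(2.980, 1.590)
t=0.030: state=(2.995, 1.601)
continuing one RK4 step at a time; state shown every 20 steps (Δt=0.2):
t=0.200: state=(3.228, 1.810)
t=0.400: state=(3.412, 2.141)
t=0.600: state=(3.443, 2.564)
t=0.800: state=(3.287, 3.050)
t=1.000: state=(2.956, 3.531)
t=1.200: state=(2.518, 3.918)
t=1.400: state=(2.067, 4.138)
t=1.600: state=(1.671, 4.171)
t=1.800: state=(1.359, 4.045)
t=2.000: state=(1.130, 3.809)
t=2.200: state=(0.971, 3.513)
t=2.400: state=(0.867, 3.194)
t=2.600: state=(0.805, 2.878)
t=2.800: state=(0.775, 2.580)
t=3.000: state=(0.774, 2.310)
t=3.200: state=(0.796, 2.070)
t=3.400: state=(0.842, 1.862)
t=3.540: state=(0.888, 1.735)
largest grid value and its neighbours: x(0.530)=3.45265, x(0.540)=3.45275, x(0.550)=3.45238
parabola through these three points peaks at t≈0.537 with x≈3.45277

max x = 3.453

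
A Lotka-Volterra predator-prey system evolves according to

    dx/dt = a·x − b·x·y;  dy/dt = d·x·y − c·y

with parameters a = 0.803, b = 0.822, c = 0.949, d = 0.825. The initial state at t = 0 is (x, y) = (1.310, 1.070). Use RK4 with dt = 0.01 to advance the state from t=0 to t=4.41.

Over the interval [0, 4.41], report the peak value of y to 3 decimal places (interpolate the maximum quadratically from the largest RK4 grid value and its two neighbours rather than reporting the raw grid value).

max y = 1.154

t=0.000: state=(1.310, 1.070)
step 1 (dt=0.01): k1=(-0.100, 0.141), k2=(-0.101, 0.141), k3=(-0.101, 0.141), k4=(-0.102, 0.140); state += dt/6·(k1+2k2+2k3+k4)
t=0.010: state=(1.309, 1.071)
t=0.020: state=(1.308, 1.073)
t=0.030: state=(1.307, 1.074)
continuing one RK4 step at a time; state shown every 20 steps (Δt=0.2):
t=0.200: state=(1.287, 1.097)
t=0.400: state=(1.260, 1.119)
t=0.600: state=(1.229, 1.137)
t=0.800: state=(1.196, 1.148)
t=1.000: state=(1.162, 1.154)
t=1.200: state=(1.128, 1.153)
t=1.400: state=(1.097, 1.146)
t=1.600: state=(1.068, 1.133)
t=1.800: state=(1.042, 1.115)
t=2.000: state=(1.021, 1.093)
t=2.200: state=(1.003, 1.069)
t=2.400: state=(0.990, 1.042)
t=2.600: state=(0.982, 1.014)
t=2.800: state=(0.978, 0.986)
t=3.000: state=(0.979, 0.958)
t=3.200: state=(0.984, 0.932)
t=3.400: state=(0.994, 0.907)
t=3.600: state=(1.007, 0.885)
t=3.800: state=(1.024, 0.866)
t=4.000: state=(1.044, 0.849)
t=4.200: state=(1.068, 0.836)
t=4.400: state=(1.094, 0.827)
t=4.410: state=(1.095, 0.826)
largest grid value and its neighbours: y(1.060)=1.15413, y(1.070)=1.15414, y(1.080)=1.15413
parabola through these three points peaks at t≈1.068 with y≈1.15414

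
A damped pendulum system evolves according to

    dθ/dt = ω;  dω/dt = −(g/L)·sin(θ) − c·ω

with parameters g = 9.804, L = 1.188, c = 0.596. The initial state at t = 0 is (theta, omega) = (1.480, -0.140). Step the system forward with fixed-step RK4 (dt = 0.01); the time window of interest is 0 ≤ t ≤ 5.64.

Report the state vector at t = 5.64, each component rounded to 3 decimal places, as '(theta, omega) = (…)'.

(theta, omega) = (-0.249, -0.151)

t=0.000: state=(1.480, -0.140)
step 1 (dt=0.01): k1=(-0.140, -8.135), k2=(-0.181, -8.110), k3=(-0.181, -8.110), k4=(-0.221, -8.085); state += dt/6·(k1+2k2+2k3+k4)
t=0.010: state=(1.478, -0.221)
t=0.020: state=(1.476, -0.302)
t=0.030: state=(1.472, -0.382)
continuing one RK4 step at a time; state shown every 20 steps (Δt=0.2):
t=0.200: state=(1.296, -1.658)
t=0.400: state=(0.839, -2.834)
t=0.600: state=(0.211, -3.284)
t=0.800: state=(-0.407, -2.742)
t=1.000: state=(-0.839, -1.502)
t=1.200: state=(-0.996, -0.076)
t=1.400: state=(-0.879, 1.205)
t=1.600: state=(-0.540, 2.092)
t=1.800: state=(-0.086, 2.331)
t=2.000: state=(0.343, 1.852)
t=2.200: state=(0.623, 0.897)
t=2.400: state=(0.694, -0.178)
t=2.600: state=(0.563, -1.090)
t=2.800: state=(0.284, -1.613)
t=3.000: state=(-0.047, -1.610)
t=3.200: state=(-0.327, -1.124)
t=3.400: state=(-0.479, -0.368)
t=3.600: state=(-0.473, 0.404)
t=3.800: state=(-0.330, 0.978)
t=4.000: state=(-0.105, 1.206)
t=4.200: state=(0.126, 1.047)
t=4.400: state=(0.293, 0.592)
t=4.600: state=(0.355, 0.015)
t=4.800: state=(0.304, -0.502)
t=5.000: state=(0.168, -0.814)
t=5.200: state=(-0.003, -0.848)
t=5.400: state=(-0.154, -0.623)
t=5.600: state=(-0.242, -0.236)
t=5.640: state=(-0.249, -0.151)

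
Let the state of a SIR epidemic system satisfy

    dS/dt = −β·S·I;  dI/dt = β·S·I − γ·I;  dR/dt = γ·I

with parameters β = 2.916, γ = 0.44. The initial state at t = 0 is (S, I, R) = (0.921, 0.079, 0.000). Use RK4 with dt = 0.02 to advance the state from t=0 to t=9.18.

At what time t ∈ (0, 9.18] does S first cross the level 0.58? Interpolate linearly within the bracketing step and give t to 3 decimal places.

t = 0.814

t=0.000: state=(0.921, 0.079, 0.000)
step 1 (dt=0.02): k1=(-0.212, 0.177, 0.035), k2=(-0.216, 0.181, 0.036), k3=(-0.217, 0.181, 0.036), k4=(-0.221, 0.184, 0.036); state += dt/6·(k1+2k2+2k3+k4)
t=0.020: state=(0.917, 0.083, 0.001)
t=0.040: state=(0.912, 0.086, 0.001)
t=0.060: state=(0.907, 0.090, 0.002)
continuing one RK4 step at a time; state shown every 25 steps (Δt=0.5):
t=0.500: state=(0.751, 0.218, 0.031)
t=0.800: state=(0.588, 0.344, 0.068)
next step: t=0.820: state=(0.576, 0.353, 0.071) — S has crossed 0.58
linear interpolation between t=0.800 (0.58813) and t=0.820 (0.57630) → t≈0.814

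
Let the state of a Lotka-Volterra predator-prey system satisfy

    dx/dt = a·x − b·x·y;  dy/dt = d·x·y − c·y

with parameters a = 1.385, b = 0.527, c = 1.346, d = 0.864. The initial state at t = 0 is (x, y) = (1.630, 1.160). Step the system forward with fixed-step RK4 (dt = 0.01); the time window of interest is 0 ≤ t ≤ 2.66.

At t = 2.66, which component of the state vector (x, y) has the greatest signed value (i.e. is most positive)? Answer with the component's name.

largest component: y

t=0.000: state=(1.630, 1.160)
step 1 (dt=0.01): k1=(1.261, 0.072), k2=(1.266, 0.079), k3=(1.266, 0.079), k4=(1.270, 0.085); state += dt/6·(k1+2k2+2k3+k4)
t=0.010: state=(1.643, 1.161)
t=0.020: state=(1.655, 1.162)
t=0.030: state=(1.668, 1.163)
continuing one RK4 step at a time; state shown every 10 steps (Δt=0.1):
t=0.100: state=(1.761, 1.174)
t=0.200: state=(1.900, 1.202)
t=0.300: state=(2.046, 1.245)
t=0.400: state=(2.197, 1.308)
t=0.500: state=(2.350, 1.391)
t=0.600: state=(2.502, 1.499)
t=0.700: state=(2.646, 1.637)
t=0.800: state=(2.776, 1.809)
t=0.900: state=(2.883, 2.019)
t=1.000: state=(2.957, 2.272)
t=1.100: state=(2.991, 2.568)
t=1.200: state=(2.974, 2.906)
t=1.300: state=(2.903, 3.275)
t=1.400: state=(2.777, 3.660)
t=1.500: state=(2.604, 4.038)
t=1.600: state=(2.395, 4.381)
t=1.700: state=(2.167, 4.664)
t=1.800: state=(1.935, 4.866)
t=1.900: state=(1.714, 4.979)
t=2.000: state=(1.513, 5.003)
t=2.100: state=(1.337, 4.945)
t=2.200: state=(1.187, 4.819)
t=2.300: state=(1.062, 4.641)
t=2.400: state=(0.960, 4.426)
t=2.500: state=(0.879, 4.188)
t=2.600: state=(0.815, 3.938)
t=2.660: state=(0.784, 3.786)
compare at T: x=0.784, y=3.786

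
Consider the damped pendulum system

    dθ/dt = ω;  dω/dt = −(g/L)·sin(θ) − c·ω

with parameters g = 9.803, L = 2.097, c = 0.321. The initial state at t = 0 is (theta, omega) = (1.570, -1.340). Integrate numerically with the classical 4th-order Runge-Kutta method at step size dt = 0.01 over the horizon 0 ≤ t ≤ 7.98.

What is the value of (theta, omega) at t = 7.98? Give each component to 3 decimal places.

(theta, omega) = (-0.279, 0.759)

t=0.000: state=(1.570, -1.340)
step 1 (dt=0.01): k1=(-1.340, -4.245), k2=(-1.361, -4.238), k3=(-1.361, -4.238), k4=(-1.382, -4.231); state += dt/6·(k1+2k2+2k3+k4)
t=0.010: state=(1.556, -1.382)
t=0.020: state=(1.542, -1.425)
t=0.030: state=(1.528, -1.467)
continuing one RK4 step at a time; state shown every 50 steps (Δt=0.5):
t=0.500: state=(0.440, -2.922)
t=1.000: state=(-0.886, -1.923)
t=1.500: state=(-1.281, 0.348)
t=2.000: state=(-0.622, 2.098)
t=2.500: state=(0.477, 1.884)
t=3.000: state=(0.984, 0.050)
t=3.500: state=(0.570, -1.551)
t=4.000: state=(-0.298, -1.582)
t=4.500: state=(-0.758, -0.148)
t=5.000: state=(-0.463, 1.199)
t=5.500: state=(0.220, 1.264)
t=6.000: state=(0.592, 0.125)
t=6.500: state=(0.356, -0.958)
t=7.000: state=(-0.183, -0.986)
t=7.500: state=(-0.466, -0.066)
t=7.980: state=(-0.279, 0.759)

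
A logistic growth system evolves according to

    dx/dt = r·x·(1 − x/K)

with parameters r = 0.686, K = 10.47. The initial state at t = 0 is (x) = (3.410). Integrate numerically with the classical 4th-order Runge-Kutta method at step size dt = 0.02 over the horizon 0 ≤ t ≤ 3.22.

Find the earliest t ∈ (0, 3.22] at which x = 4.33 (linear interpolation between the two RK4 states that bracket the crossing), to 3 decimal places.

t = 0.552

t=0.000: state=(3.410)
step 1 (dt=0.02): k1=(1.577), k2=(1.581), k3=(1.581), k4=(1.585); state += dt/6·(k1+2k2+2k3+k4)
t=0.020: state=(3.442)
t=0.040: state=(3.473)
t=0.060: state=(3.505)
continuing one RK4 step at a time; state shown every 10 steps (Δt=0.2):
t=0.200: state=(3.733)
t=0.400: state=(4.068)
t=0.540: state=(4.310)
next step: t=0.560: state=(4.344) — x has crossed 4.33
linear interpolation between t=0.540 (4.30961) and t=0.560 (4.34444) → t≈0.552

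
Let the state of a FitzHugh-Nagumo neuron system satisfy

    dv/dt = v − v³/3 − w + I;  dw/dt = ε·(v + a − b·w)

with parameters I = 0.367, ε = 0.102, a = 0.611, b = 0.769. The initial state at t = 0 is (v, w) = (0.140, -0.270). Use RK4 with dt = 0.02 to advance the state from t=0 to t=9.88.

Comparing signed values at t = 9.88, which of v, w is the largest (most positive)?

largest component: w

t=0.000: state=(0.140, -0.270)
step 1 (dt=0.02): k1=(0.776, 0.098), k2=(0.783, 0.098), k3=(0.783, 0.099), k4=(0.789, 0.099); state += dt/6·(k1+2k2+2k3+k4)
t=0.020: state=(0.156, -0.268)
t=0.040: state=(0.172, -0.266)
t=0.060: state=(0.188, -0.264)
continuing one RK4 step at a time; state shown every 25 steps (Δt=0.5):
t=0.500: state=(0.615, -0.211)
t=1.000: state=(1.200, -0.127)
t=1.500: state=(1.632, -0.019)
t=2.000: state=(1.795, 0.099)
t=2.500: state=(1.815, 0.216)
t=3.000: state=(1.787, 0.328)
t=3.500: state=(1.744, 0.435)
t=4.000: state=(1.696, 0.535)
t=4.500: state=(1.646, 0.628)
t=5.000: state=(1.594, 0.716)
t=5.500: state=(1.541, 0.797)
t=6.000: state=(1.486, 0.873)
t=6.500: state=(1.428, 0.942)
t=7.000: state=(1.367, 1.007)
t=7.500: state=(1.303, 1.065)
t=8.000: state=(1.234, 1.118)
t=8.500: state=(1.159, 1.166)
t=9.000: state=(1.075, 1.207)
t=9.500: state=(0.978, 1.243)
t=9.880: state=(0.892, 1.265)
compare at T: v=0.892, w=1.265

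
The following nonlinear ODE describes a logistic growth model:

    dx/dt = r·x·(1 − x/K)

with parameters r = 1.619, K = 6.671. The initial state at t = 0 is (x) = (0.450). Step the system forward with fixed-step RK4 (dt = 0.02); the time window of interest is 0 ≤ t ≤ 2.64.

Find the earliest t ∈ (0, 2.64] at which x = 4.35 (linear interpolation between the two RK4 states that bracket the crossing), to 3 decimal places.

t=0.000: state=(0.450)
step 1 (dt=0.02): k1=(0.679), k2=(0.689), k3=(0.689), k4=(0.699); state += dt/6·(k1+2k2+2k3+k4)
t=0.020: state=(0.464)
t=0.040: state=(0.478)
t=0.060: state=(0.493)
continuing one RK4 step at a time; state shown every 5 steps (Δt=0.1):
t=0.100: state=(0.523)
t=0.200: state=(0.606)
t=0.300: state=(0.702)
t=0.400: state=(0.810)
t=0.500: state=(0.933)
t=0.600: state=(1.070)
t=0.700: state=(1.224)
t=0.800: state=(1.394)
t=0.900: state=(1.581)
t=1.000: state=(1.784)
t=1.100: state=(2.004)
t=1.200: state=(2.238)
t=1.300: state=(2.485)
t=1.400: state=(2.742)
t=1.500: state=(3.006)
t=1.600: state=(3.275)
t=1.700: state=(3.545)
t=1.800: state=(3.812)
t=1.900: state=(4.073)
t=2.000: state=(4.325)
next step: t=2.020: state=(4.374) — x has crossed 4.35
linear interpolation between t=2.000 (4.32479) and t=2.020 (4.37380) → t≈2.010

t = 2.010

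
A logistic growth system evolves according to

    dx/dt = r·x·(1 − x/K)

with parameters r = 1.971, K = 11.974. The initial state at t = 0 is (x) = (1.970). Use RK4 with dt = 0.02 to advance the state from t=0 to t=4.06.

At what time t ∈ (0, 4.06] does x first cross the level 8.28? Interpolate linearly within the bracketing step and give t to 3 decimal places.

t = 1.234

t=0.000: state=(1.970)
step 1 (dt=0.02): k1=(3.244), k2=(3.287), k3=(3.287), k4=(3.330); state += dt/6·(k1+2k2+2k3+k4)
t=0.020: state=(2.036)
t=0.040: state=(2.103)
t=0.060: state=(2.172)
continuing one RK4 step at a time; state shown every 10 steps (Δt=0.2):
t=0.200: state=(2.707)
t=0.400: state=(3.619)
t=0.600: state=(4.684)
t=0.800: state=(5.843)
t=1.000: state=(7.013)
t=1.200: state=(8.107)
t=1.220: state=(8.209)
next step: t=1.240: state=(8.310) — x has crossed 8.28
linear interpolation between t=1.220 (8.20948) and t=1.240 (8.31047) → t≈1.234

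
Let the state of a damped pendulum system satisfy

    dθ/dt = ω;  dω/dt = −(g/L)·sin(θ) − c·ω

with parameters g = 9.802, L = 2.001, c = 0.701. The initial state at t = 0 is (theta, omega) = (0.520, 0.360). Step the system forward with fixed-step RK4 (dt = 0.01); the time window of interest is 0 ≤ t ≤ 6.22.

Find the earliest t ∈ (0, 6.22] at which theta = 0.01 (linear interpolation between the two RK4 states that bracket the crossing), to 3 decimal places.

t = 0.933

t=0.000: state=(0.520, 0.360)
step 1 (dt=0.01): k1=(0.360, -2.686), k2=(0.347, -2.685), k3=(0.347, -2.684), k4=(0.333, -2.682); state += dt/6·(k1+2k2+2k3+k4)
t=0.010: state=(0.523, 0.333)
t=0.020: state=(0.527, 0.306)
t=0.030: state=(0.530, 0.280)
continuing one RK4 step at a time; state shown every 25 steps (Δt=0.25):
t=0.250: state=(0.529, -0.273)
t=0.500: state=(0.398, -0.739)
t=0.750: state=(0.182, -0.941)
t=0.930: state=(0.013, -0.908)
next step: t=0.940: state=(0.004, -0.902) — theta has crossed 0.01
linear interpolation between t=0.930 (0.01296) and t=0.940 (0.00391) → t≈0.933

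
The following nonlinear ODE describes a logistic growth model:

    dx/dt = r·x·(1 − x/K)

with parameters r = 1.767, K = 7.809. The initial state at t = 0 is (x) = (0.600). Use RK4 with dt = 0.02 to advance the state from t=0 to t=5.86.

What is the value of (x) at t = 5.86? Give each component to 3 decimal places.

t=0.000: state=(0.600)
step 1 (dt=0.02): k1=(0.979), k2=(0.993), k3=(0.994), k4=(1.008); state += dt/6·(k1+2k2+2k3+k4)
t=0.020: state=(0.620)
t=0.040: state=(0.640)
t=0.060: state=(0.661)
continuing one RK4 step at a time; state shown every 10 steps (Δt=0.2):
t=0.200: state=(0.827)
t=0.400: state=(1.127)
t=0.600: state=(1.513)
t=0.800: state=(1.991)
t=1.000: state=(2.558)
t=1.200: state=(3.198)
t=1.400: state=(3.880)
t=1.600: state=(4.564)
t=1.800: state=(5.208)
t=2.000: state=(5.781)
t=2.200: state=(6.266)
t=2.400: state=(6.657)
t=2.600: state=(6.963)
t=2.800: state=(7.195)
t=3.000: state=(7.368)
t=3.200: state=(7.494)
t=3.400: state=(7.585)
t=3.600: state=(7.650)
t=3.800: state=(7.697)
t=4.000: state=(7.730)
t=4.200: state=(7.753)
t=4.400: state=(7.770)
t=4.600: state=(7.781)
t=4.800: state=(7.790)
t=5.000: state=(7.795)
t=5.200: state=(7.799)
t=5.400: state=(7.802)
t=5.600: state=(7.804)
t=5.800: state=(7.806)
t=5.860: state=(7.806)

(x) = (7.806)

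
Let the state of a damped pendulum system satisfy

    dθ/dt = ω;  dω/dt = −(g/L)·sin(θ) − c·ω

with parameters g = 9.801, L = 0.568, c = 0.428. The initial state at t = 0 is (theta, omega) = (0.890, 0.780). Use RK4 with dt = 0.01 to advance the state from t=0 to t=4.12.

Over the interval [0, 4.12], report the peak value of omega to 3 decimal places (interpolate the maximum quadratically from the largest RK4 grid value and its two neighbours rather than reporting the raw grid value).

max omega = 2.862

t=0.000: state=(0.890, 0.780)
step 1 (dt=0.01): k1=(0.780, -13.742), k2=(0.711, -13.755), k3=(0.711, -13.752), k4=(0.642, -13.760); state += dt/6·(k1+2k2+2k3+k4)
t=0.010: state=(0.897, 0.642)
t=0.020: state=(0.903, 0.505)
t=0.030: state=(0.907, 0.367)
continuing one RK4 step at a time; state shown every 20 steps (Δt=0.2):
t=0.200: state=(0.778, -1.824)
t=0.400: state=(0.234, -3.318)
t=0.600: state=(-0.405, -2.719)
t=0.800: state=(-0.750, -0.594)
t=1.000: state=(-0.635, 1.658)
t=1.200: state=(-0.159, 2.839)
t=1.400: state=(0.375, 2.205)
t=1.600: state=(0.639, 0.327)
t=1.800: state=(0.505, -1.574)
t=2.000: state=(0.080, -2.427)
t=2.200: state=(-0.359, -1.723)
t=2.400: state=(-0.544, -0.054)
t=2.600: state=(-0.388, 1.509)
t=2.800: state=(-0.009, 2.055)
t=3.000: state=(0.344, 1.288)
t=3.200: state=(0.458, -0.185)
t=3.400: state=(0.285, -1.431)
t=3.600: state=(-0.048, -1.710)
t=3.800: state=(-0.325, -0.908)
t=4.000: state=(-0.379, 0.374)
t=4.120: state=(-0.293, 1.033)
largest grid value and its neighbours: omega(1.220)=2.85917, omega(1.230)=2.86200, omega(1.240)=2.85990
parabola through these three points peaks at t≈1.231 with omega≈2.86201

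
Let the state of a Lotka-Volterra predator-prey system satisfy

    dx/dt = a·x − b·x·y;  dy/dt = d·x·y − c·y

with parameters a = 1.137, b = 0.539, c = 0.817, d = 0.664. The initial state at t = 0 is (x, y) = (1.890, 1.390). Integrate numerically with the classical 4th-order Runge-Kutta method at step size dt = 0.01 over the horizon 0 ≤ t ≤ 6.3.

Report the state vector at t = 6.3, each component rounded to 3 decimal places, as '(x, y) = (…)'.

(x, y) = (1.570, 1.209)

t=0.000: state=(1.890, 1.390)
step 1 (dt=0.01): k1=(0.733, 0.609), k2=(0.731, 0.613), k3=(0.731, 0.613), k4=(0.729, 0.618); state += dt/6·(k1+2k2+2k3+k4)
t=0.010: state=(1.897, 1.396)
t=0.020: state=(1.905, 1.402)
t=0.030: state=(1.912, 1.409)
continuing one RK4 step at a time; state shown every 25 steps (Δt=0.25):
t=0.250: state=(2.058, 1.573)
t=0.500: state=(2.177, 1.825)
t=0.750: state=(2.216, 2.145)
t=1.000: state=(2.151, 2.516)
t=1.250: state=(1.985, 2.895)
t=1.500: state=(1.745, 3.219)
t=1.750: state=(1.479, 3.430)
t=2.000: state=(1.230, 3.500)
t=2.250: state=(1.023, 3.438)
t=2.500: state=(0.864, 3.276)
t=2.750: state=(0.749, 3.052)
t=3.000: state=(0.671, 2.798)
t=3.250: state=(0.622, 2.539)
t=3.500: state=(0.598, 2.289)
t=3.750: state=(0.592, 2.060)
t=4.000: state=(0.605, 1.854)
t=4.250: state=(0.634, 1.675)
t=4.500: state=(0.679, 1.523)
t=4.750: state=(0.742, 1.396)
t=5.000: state=(0.822, 1.296)
t=5.250: state=(0.922, 1.221)
t=5.500: state=(1.044, 1.171)
t=5.750: state=(1.186, 1.149)
t=6.000: state=(1.350, 1.156)
t=6.250: state=(1.532, 1.196)
t=6.300: state=(1.570, 1.209)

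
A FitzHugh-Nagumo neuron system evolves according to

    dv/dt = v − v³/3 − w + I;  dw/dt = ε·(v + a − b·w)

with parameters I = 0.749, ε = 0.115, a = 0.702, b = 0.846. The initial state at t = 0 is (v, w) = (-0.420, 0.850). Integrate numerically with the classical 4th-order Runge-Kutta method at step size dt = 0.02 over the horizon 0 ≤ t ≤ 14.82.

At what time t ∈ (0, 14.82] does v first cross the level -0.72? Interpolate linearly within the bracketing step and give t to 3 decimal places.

t = 0.513

t=0.000: state=(-0.420, 0.850)
step 1 (dt=0.02): k1=(-0.496, -0.050), k2=(-0.500, -0.051), k3=(-0.500, -0.051), k4=(-0.503, -0.051); state += dt/6·(k1+2k2+2k3+k4)
t=0.020: state=(-0.430, 0.849)
t=0.040: state=(-0.440, 0.848)
t=0.060: state=(-0.450, 0.847)
continuing one RK4 step at a time; state shown every 25 steps (Δt=0.5):
t=0.500: state=(-0.711, 0.818)
next step: t=0.520: state=(-0.725, 0.816) — v has crossed -0.72
linear interpolation between t=0.500 (-0.71134) and t=0.520 (-0.72459) → t≈0.513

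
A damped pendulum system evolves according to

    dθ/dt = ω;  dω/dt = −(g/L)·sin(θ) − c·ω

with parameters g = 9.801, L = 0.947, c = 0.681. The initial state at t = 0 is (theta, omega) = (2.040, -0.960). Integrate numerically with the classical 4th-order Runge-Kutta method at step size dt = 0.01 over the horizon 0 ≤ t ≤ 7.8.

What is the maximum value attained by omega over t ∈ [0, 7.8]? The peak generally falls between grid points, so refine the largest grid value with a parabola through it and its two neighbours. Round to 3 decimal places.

t=0.000: state=(2.040, -0.960)
step 1 (dt=0.01): k1=(-0.960, -8.577), k2=(-1.003, -8.570), k3=(-1.003, -8.571), k4=(-1.046, -8.565); state += dt/6·(k1+2k2+2k3+k4)
t=0.010: state=(2.030, -1.046)
t=0.020: state=(2.019, -1.131)
t=0.030: state=(2.007, -1.217)
continuing one RK4 step at a time; state shown every 50 steps (Δt=0.5):
t=0.500: state=(0.542, -4.590)
t=1.000: state=(-1.205, -1.292)
t=1.500: state=(-0.675, 2.931)
t=2.000: state=(0.724, 1.559)
t=2.500: state=(0.542, -1.956)
t=3.000: state=(-0.476, -1.268)
t=3.500: state=(-0.394, 1.371)
t=4.000: state=(0.334, 0.922)
t=4.500: state=(0.275, -0.991)
t=5.000: state=(-0.243, -0.639)
t=5.500: state=(-0.188, 0.726)
t=6.000: state=(0.179, 0.431)
t=6.500: state=(0.127, -0.534)
t=7.000: state=(-0.132, -0.285)
t=7.500: state=(-0.084, 0.392)
t=7.800: state=(0.040, 0.374)
largest grid value and its neighbours: omega(1.640)=3.26665, omega(1.650)=3.26672, omega(1.660)=3.26350
parabola through these three points peaks at t≈1.645 with omega≈3.26710

max omega = 3.267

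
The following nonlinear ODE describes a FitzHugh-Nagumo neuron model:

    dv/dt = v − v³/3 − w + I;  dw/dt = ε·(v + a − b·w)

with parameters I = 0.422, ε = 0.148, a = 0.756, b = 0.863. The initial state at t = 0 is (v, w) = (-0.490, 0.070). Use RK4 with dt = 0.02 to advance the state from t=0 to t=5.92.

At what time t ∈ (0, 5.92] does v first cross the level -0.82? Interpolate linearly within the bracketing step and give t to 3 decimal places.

t = 1.646

t=0.000: state=(-0.490, 0.070)
step 1 (dt=0.02): k1=(-0.099, 0.030), k2=(-0.100, 0.030), k3=(-0.100, 0.030), k4=(-0.101, 0.030); state += dt/6·(k1+2k2+2k3+k4)
t=0.020: state=(-0.492, 0.071)
t=0.040: state=(-0.494, 0.071)
t=0.060: state=(-0.496, 0.072)
continuing one RK4 step at a time; state shown every 10 steps (Δt=0.2):
t=0.200: state=(-0.512, 0.076)
t=0.400: state=(-0.538, 0.081)
t=0.600: state=(-0.570, 0.084)
t=0.800: state=(-0.607, 0.087)
t=1.000: state=(-0.649, 0.089)
t=1.200: state=(-0.697, 0.089)
t=1.400: state=(-0.749, 0.088)
t=1.600: state=(-0.806, 0.085)
t=1.640: state=(-0.818, 0.084)
next step: t=1.660: state=(-0.824, 0.084) — v has crossed -0.82
linear interpolation between t=1.640 (-0.81813) and t=1.660 (-0.82410) → t≈1.646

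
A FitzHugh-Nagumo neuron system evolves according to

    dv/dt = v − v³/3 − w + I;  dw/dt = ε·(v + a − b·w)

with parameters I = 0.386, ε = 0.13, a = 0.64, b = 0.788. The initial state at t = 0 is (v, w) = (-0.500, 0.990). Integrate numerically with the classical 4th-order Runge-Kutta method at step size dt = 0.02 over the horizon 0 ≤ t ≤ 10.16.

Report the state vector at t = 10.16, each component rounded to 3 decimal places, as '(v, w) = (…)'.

t=0.000: state=(-0.500, 0.990)
step 1 (dt=0.02): k1=(-1.062, -0.083), k2=(-1.069, -0.085), k3=(-1.069, -0.085), k4=(-1.076, -0.086); state += dt/6·(k1+2k2+2k3+k4)
t=0.020: state=(-0.521, 0.988)
t=0.040: state=(-0.543, 0.987)
t=0.060: state=(-0.565, 0.985)
continuing one RK4 step at a time; state shown every 25 steps (Δt=0.5):
t=0.500: state=(-1.090, 0.931)
t=1.000: state=(-1.587, 0.839)
t=1.500: state=(-1.800, 0.729)
t=2.000: state=(-1.839, 0.617)
t=2.500: state=(-1.819, 0.511)
t=3.000: state=(-1.783, 0.412)
t=3.500: state=(-1.741, 0.320)
t=4.000: state=(-1.699, 0.236)
t=4.500: state=(-1.656, 0.158)
t=5.000: state=(-1.613, 0.087)
t=5.500: state=(-1.571, 0.023)
t=6.000: state=(-1.529, -0.036)
t=6.500: state=(-1.487, -0.089)
t=7.000: state=(-1.445, -0.137)
t=7.500: state=(-1.403, -0.180)
t=8.000: state=(-1.361, -0.218)
t=8.500: state=(-1.319, -0.251)
t=9.000: state=(-1.277, -0.281)
t=9.500: state=(-1.235, -0.306)
t=10.000: state=(-1.193, -0.327)
t=10.160: state=(-1.179, -0.333)

(v, w) = (-1.179, -0.333)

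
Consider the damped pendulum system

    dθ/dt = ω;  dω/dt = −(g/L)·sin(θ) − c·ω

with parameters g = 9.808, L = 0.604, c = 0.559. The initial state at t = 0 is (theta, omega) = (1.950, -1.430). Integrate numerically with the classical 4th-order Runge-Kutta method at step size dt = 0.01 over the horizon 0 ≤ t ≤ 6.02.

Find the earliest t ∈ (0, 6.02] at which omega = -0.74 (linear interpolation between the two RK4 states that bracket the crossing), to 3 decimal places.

t = 0.834

t=0.000: state=(1.950, -1.430)
step 1 (dt=0.01): k1=(-1.430, -14.285), k2=(-1.501, -14.288), k3=(-1.501, -14.290), k4=(-1.573, -14.294); state += dt/6·(k1+2k2+2k3+k4)
t=0.010: state=(1.935, -1.573)
t=0.020: state=(1.919, -1.716)
t=0.030: state=(1.901, -1.859)
continuing one RK4 step at a time; state shown every 20 steps (Δt=0.2):
t=0.200: state=(1.377, -4.281)
t=0.400: state=(0.304, -6.047)
t=0.600: state=(-0.812, -4.573)
t=0.800: state=(-1.407, -1.302)
t=0.830: state=(-1.438, -0.802)
next step: t=0.840: state=(-1.445, -0.637) — omega has crossed -0.74
linear interpolation between t=0.830 (-0.80210) and t=0.840 (-0.63704) → t≈0.834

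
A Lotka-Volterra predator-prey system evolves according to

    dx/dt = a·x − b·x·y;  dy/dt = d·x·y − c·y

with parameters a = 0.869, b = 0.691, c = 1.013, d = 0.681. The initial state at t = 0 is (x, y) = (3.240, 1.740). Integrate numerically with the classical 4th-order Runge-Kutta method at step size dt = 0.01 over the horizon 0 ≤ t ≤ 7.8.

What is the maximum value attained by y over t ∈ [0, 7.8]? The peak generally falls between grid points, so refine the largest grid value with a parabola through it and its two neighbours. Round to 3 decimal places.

t=0.000: state=(3.240, 1.740)
step 1 (dt=0.01): k1=(-1.080, 2.077), k2=(-1.101, 2.083), k3=(-1.101, 2.082), k4=(-1.123, 2.088); state += dt/6·(k1+2k2+2k3+k4)
t=0.010: state=(3.229, 1.761)
t=0.020: state=(3.218, 1.782)
t=0.030: state=(3.206, 1.803)
continuing one RK4 step at a time; state shown every 50 steps (Δt=0.5):
t=0.500: state=(2.289, 2.738)
t=1.000: state=(1.277, 2.991)
t=1.500: state=(0.753, 2.515)
t=2.000: state=(0.545, 1.879)
t=2.500: state=(0.484, 1.345)
t=3.000: state=(0.504, 0.957)
t=3.500: state=(0.587, 0.693)
t=4.000: state=(0.737, 0.522)
t=4.500: state=(0.968, 0.420)
t=5.000: state=(1.306, 0.371)
t=5.500: state=(1.775, 0.377)
t=6.000: state=(2.380, 0.459)
t=6.500: state=(3.030, 0.696)
t=7.000: state=(3.377, 1.269)
t=7.500: state=(2.849, 2.272)
t=7.800: state=(2.175, 2.806)
largest grid value and its neighbours: y(0.860)=3.01844, y(0.870)=3.01878, y(0.880)=3.01874
parabola through these three points peaks at t≈0.874 with y≈3.01880

max y = 3.019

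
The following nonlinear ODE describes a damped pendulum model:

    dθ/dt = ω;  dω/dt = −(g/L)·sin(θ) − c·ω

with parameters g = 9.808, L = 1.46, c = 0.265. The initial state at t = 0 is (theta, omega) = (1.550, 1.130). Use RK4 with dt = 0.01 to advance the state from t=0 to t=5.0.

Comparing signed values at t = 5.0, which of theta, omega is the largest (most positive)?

t=0.000: state=(1.550, 1.130)
step 1 (dt=0.01): k1=(1.130, -7.016), k2=(1.095, -7.007), k3=(1.095, -7.007), k4=(1.060, -6.998); state += dt/6·(k1+2k2+2k3+k4)
t=0.010: state=(1.561, 1.060)
t=0.020: state=(1.571, 0.990)
t=0.030: state=(1.581, 0.920)
continuing one RK4 step at a time; state shown every 20 steps (Δt=0.2):
t=0.200: state=(1.638, -0.235)
t=0.400: state=(1.461, -1.530)
t=0.600: state=(1.035, -2.689)
t=0.800: state=(0.414, -3.412)
t=1.000: state=(-0.275, -3.319)
t=1.200: state=(-0.860, -2.436)
t=1.400: state=(-1.224, -1.172)
t=1.600: state=(-1.326, 0.148)
t=1.800: state=(-1.170, 1.388)
t=2.000: state=(-0.785, 2.406)
t=2.200: state=(-0.241, 2.923)
t=2.400: state=(0.334, 2.704)
t=2.600: state=(0.798, 1.851)
t=2.800: state=(1.055, 0.696)
t=3.000: state=(1.074, -0.496)
t=3.200: state=(0.865, -1.560)
t=3.400: state=(0.472, -2.296)
t=3.600: state=(-0.016, -2.471)
t=3.800: state=(-0.474, -2.017)
t=4.000: state=(-0.793, -1.124)
t=4.200: state=(-0.913, -0.066)
t=4.400: state=(-0.822, 0.949)
t=4.600: state=(-0.548, 1.738)
t=4.800: state=(-0.156, 2.102)
t=5.000: state=(0.256, 1.922)
compare at T: theta=0.256, omega=1.922

largest component: omega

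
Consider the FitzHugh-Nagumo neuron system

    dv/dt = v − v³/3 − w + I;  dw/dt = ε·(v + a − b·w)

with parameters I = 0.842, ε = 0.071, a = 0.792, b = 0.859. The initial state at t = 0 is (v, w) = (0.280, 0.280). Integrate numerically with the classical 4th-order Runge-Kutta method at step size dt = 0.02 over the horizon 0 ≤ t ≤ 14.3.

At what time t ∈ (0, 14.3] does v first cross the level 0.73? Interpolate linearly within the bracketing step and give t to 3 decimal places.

t = 0.454

t=0.000: state=(0.280, 0.280)
step 1 (dt=0.02): k1=(0.835, 0.059), k2=(0.842, 0.060), k3=(0.842, 0.060), k4=(0.849, 0.060); state += dt/6·(k1+2k2+2k3+k4)
t=0.020: state=(0.297, 0.281)
t=0.040: state=(0.314, 0.282)
t=0.060: state=(0.331, 0.284)
t=0.440: state=(0.714, 0.312)
next step: t=0.460: state=(0.737, 0.314) — v has crossed 0.73
linear interpolation between t=0.440 (0.71444) and t=0.460 (0.73698) → t≈0.454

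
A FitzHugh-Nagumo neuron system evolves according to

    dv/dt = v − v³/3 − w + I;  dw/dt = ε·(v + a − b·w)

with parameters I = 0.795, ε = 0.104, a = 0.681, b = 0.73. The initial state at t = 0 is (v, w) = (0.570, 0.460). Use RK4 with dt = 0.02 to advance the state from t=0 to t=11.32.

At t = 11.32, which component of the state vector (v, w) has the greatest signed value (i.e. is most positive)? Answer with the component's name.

largest component: w

t=0.000: state=(0.570, 0.460)
step 1 (dt=0.02): k1=(0.843, 0.095), k2=(0.848, 0.096), k3=(0.848, 0.096), k4=(0.853, 0.097); state += dt/6·(k1+2k2+2k3+k4)
t=0.020: state=(0.587, 0.462)
t=0.040: state=(0.604, 0.464)
t=0.060: state=(0.621, 0.466)
continuing one RK4 step at a time; state shown every 25 steps (Δt=0.5):
t=0.500: state=(1.031, 0.518)
t=1.000: state=(1.441, 0.598)
t=1.500: state=(1.657, 0.690)
t=2.000: state=(1.719, 0.786)
t=2.500: state=(1.713, 0.879)
t=3.000: state=(1.681, 0.967)
t=3.500: state=(1.640, 1.051)
t=4.000: state=(1.595, 1.129)
t=4.500: state=(1.548, 1.202)
t=5.000: state=(1.500, 1.270)
t=5.500: state=(1.449, 1.332)
t=6.000: state=(1.397, 1.390)
t=6.500: state=(1.342, 1.443)
t=7.000: state=(1.285, 1.491)
t=7.500: state=(1.224, 1.534)
t=8.000: state=(1.158, 1.573)
t=8.500: state=(1.086, 1.606)
t=9.000: state=(1.005, 1.634)
t=9.500: state=(0.912, 1.657)
t=10.000: state=(0.799, 1.674)
t=10.500: state=(0.657, 1.684)
t=11.000: state=(0.464, 1.684)
t=11.320: state=(0.296, 1.679)
compare at T: v=0.296, w=1.679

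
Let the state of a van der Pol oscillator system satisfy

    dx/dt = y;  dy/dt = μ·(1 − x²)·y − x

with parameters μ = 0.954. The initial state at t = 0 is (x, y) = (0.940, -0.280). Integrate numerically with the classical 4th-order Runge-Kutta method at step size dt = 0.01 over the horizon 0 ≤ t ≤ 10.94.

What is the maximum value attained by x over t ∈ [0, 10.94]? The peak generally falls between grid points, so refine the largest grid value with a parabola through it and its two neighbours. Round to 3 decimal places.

t=0.000: state=(0.940, -0.280)
step 1 (dt=0.01): k1=(-0.280, -0.971), k2=(-0.285, -0.971), k3=(-0.285, -0.971), k4=(-0.290, -0.971); state += dt/6·(k1+2k2+2k3+k4)
t=0.010: state=(0.937, -0.290)
t=0.020: state=(0.934, -0.299)
t=0.030: state=(0.931, -0.309)
continuing one RK4 step at a time; state shown every 50 steps (Δt=0.5):
t=0.500: state=(0.677, -0.780)
t=1.000: state=(0.137, -1.414)
t=1.500: state=(-0.738, -1.983)
t=2.000: state=(-1.574, -1.070)
t=2.500: state=(-1.772, 0.132)
t=3.000: state=(-1.566, 0.625)
t=3.500: state=(-1.167, 0.981)
t=4.000: state=(-0.549, 1.559)
t=4.500: state=(0.461, 2.480)
t=5.000: state=(1.639, 1.694)
t=5.500: state=(1.994, -0.033)
t=6.000: state=(1.820, -0.559)
t=6.500: state=(1.474, -0.820)
t=7.000: state=(0.981, -1.193)
t=7.500: state=(0.218, -1.939)
t=8.000: state=(-0.973, -2.606)
t=8.500: state=(-1.904, -0.835)
t=9.000: state=(-1.968, 0.326)
t=9.500: state=(-1.709, 0.663)
t=10.000: state=(-1.314, 0.934)
t=10.500: state=(-0.741, 1.413)
t=10.940: state=(0.040, 2.196)
largest grid value and its neighbours: x(5.470)=1.99390, x(5.480)=1.99406, x(5.490)=1.99402
parabola through these three points peaks at t≈5.483 with x≈1.99407

max x = 1.994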